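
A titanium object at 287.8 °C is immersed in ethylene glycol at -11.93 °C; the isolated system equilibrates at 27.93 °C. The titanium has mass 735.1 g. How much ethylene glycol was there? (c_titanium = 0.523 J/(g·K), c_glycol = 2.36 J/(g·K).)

m ≈ 1060 g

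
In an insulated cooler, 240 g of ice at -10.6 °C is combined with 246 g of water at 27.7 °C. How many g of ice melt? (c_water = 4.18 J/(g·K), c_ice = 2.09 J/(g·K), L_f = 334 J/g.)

m_melted ≈ 69.4 g

Heat available from the water dropping to 0 °C: 246·4.18·27.7 = 28483 J.
Warming the ice to 0 °C takes 240·2.09·10.6 = 5317 J, leaving 23166 J for melting.
To melt every bit of ice: 240·334 = 80160 J.
That's not enough to melt it all — equilibrium is at 0 °C with ice remaining.
m_melt = 23166 / L_f = 69.36 g.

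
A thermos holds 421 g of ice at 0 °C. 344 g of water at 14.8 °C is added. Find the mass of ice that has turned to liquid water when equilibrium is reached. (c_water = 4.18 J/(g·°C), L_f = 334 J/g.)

Water can give up m c ΔT = 344·4.18·14.8 = 21281 J before reaching 0 °C.
Melting all 421 g of ice would need 421·334 = 140614 J.
That's not enough to melt it all — equilibrium is at 0 °C with ice remaining.
Mass melted = 21281/334 ≈ 63.72 g.

m_melted ≈ 63.7 g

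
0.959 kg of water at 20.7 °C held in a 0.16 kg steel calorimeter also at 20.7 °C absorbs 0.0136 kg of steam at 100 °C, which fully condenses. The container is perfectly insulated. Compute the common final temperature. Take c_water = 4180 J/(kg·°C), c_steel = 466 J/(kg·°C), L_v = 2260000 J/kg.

Conservation of energy gives ΣQ = 0:
latent heat released on condensation: 0.0136×2260000 = 30736
  condensed water 100 °C→T: 56.85(T − 100)
  water warms: 0.959×4180×(T − 20.7) = 4008.6(T − 20.7)
  steel cup: 0.16×466×(T − 20.7) = 74.56(T − 20.7)
4140 T = 30736 + 5684.8 + 84522 = 120943
T ≈ 29.21 °C (< 100 °C, so full condensation is consistent).

T_f ≈ 29.2 °C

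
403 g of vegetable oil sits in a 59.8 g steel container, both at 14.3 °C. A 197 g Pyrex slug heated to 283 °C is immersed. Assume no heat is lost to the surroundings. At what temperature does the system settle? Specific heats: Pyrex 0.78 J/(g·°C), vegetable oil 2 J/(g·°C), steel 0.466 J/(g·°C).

T_f ≈ 56.1 °C

Let T be the final temperature. ΣQ_i = 0:
197×0.78×(T − 283) + 403×2×(T − 14.3) + 59.8×0.466×(T − 14.3) = 0
153.66(T − 283) + 806(T − 14.3) + 27.87(T − 14.3) = 0
987.53 T = 55410
T = 55410 / 987.53 = 56.1 °C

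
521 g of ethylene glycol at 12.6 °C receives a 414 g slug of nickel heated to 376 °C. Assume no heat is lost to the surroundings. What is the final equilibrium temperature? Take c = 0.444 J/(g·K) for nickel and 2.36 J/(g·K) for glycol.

T_f ≈ 59.9 °C

Set heat shed by the hot body equal to heat absorbed by the cold body:
414·0.444·(376 − T) = 521·2.36·(T − 12.6)
183.82(376 − T) = 1229.6(T − 12.6)
1413.4 T = 84607  ⇒  T ≈ 59.86 °C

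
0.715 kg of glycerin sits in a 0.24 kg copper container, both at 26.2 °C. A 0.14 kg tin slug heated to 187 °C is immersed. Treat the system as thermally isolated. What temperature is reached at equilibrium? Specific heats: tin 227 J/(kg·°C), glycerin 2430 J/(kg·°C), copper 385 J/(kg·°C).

T_f is the heat-capacity-weighted average of the initial temperatures:
T_f = (31.78*187 + 1737.4*26.2 + 92.4*26.2) / (31.78 + 1737.4 + 92.4)
    = 53885 / 1861.6 ≈ 28.95 °C

T_f ≈ 28.9 °C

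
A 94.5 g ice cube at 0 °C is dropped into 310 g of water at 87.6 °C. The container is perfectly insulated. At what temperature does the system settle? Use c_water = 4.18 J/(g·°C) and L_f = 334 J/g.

Energy conservation, ΣQ = 0:
melt ice: 94.5·334 = 31563
  meltwater 0→T: 94.5·4.18·T = 395.01 T
  water cools: 310·4.18·(T − 87.6) = 1295.8(T − 87.6)
1690.8 T = 113512 − 31563 = 81949
T ≈ 48.47 °C (positive, so assuming full melt was valid).

T_f ≈ 48.5 °C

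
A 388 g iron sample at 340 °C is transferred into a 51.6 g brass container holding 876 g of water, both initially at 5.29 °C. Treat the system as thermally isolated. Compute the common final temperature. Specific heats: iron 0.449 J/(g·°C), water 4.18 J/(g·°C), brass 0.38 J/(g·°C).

T_f ≈ 20.4 °C

Net heat exchanged in the isolated system is zero:
388×0.449×(T − 340) + 876×4.18×(T − 5.29) + 51.6×0.38×(T − 5.29) = 0
174.21(T − 340) + 3661.7(T − 5.29) + 19.61(T − 5.29) = 0
3855.5 T = 78706
T = 78706/3855.5 ≈ 20.41 °C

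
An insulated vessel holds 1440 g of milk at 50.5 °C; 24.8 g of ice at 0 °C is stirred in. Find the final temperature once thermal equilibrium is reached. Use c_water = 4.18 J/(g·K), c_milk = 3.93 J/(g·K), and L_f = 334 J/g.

Conservation of energy gives ΣQ = 0:
latent heat to melt: 24.8×334 = 8283.2; warm the meltwater: 103.66 T; milk: 5659.2(T − 50.5)
5762.9 T = 285790 − 8283.2 = 277506
T ≈ 48.15 °C. Since T > 0 °C, the all-ice-melts assumption holds.

T_f ≈ 48.2 °C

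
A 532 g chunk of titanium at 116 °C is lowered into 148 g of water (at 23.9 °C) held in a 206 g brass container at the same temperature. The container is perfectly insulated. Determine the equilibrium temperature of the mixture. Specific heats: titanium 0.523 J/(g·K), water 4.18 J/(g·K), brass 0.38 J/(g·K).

T_f ≈ 50.2 °C

Net heat exchanged in the isolated system is zero:
532·0.523·(T − 116) + 148·4.18·(T − 23.9) + 206·0.38·(T − 23.9) = 0
278.24(T − 116) + 618.64(T − 23.9) + 78.28(T − 23.9) = 0
975.16 T = 48932
T = 48932/975.16 ≈ 50.18 °C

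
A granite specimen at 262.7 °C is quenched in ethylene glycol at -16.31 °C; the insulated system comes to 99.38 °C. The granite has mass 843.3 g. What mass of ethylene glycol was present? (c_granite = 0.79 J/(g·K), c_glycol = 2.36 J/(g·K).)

Heat lost by the granite = heat gained by the glycol:
843.3·0.79·(262.7 − 99.38) = m·2.36·(99.38 − (-16.31))
273.03 m = 108805  ⇒  m ≈ 398.5 g

m ≈ 399 g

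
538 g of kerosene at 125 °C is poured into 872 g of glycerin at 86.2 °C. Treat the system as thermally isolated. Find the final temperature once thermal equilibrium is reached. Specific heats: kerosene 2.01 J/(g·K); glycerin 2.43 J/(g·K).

T_f = Σ m_i c_i T_i / Σ m_i c_i:
T_f = (1081.4*125 + 2119*86.2) / (1081.4 + 2119)
    = 317827 / 3200.3 ≈ 99.31 °C

T_f ≈ 99.3 °C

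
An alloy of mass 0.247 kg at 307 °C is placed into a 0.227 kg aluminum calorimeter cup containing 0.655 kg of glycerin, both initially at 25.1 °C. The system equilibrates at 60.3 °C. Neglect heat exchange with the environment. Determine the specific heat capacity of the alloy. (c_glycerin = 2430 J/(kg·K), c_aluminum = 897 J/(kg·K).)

c ≈ 1040 J/(kg·K)

Energy conservation, ΣQ = 0:
0.247×c×(60.3 − 307) + 0.655×2430×(60.3 − 25.1) + 0.227×897×(60.3 − 25.1) = 0
-60.93 c = -63193
c = -63193/-60.93 ≈ 1037 J/(kg·K)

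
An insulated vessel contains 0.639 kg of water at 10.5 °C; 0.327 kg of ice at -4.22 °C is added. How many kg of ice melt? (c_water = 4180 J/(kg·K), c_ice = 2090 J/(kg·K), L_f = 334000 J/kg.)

Cooling the water to 0 °C releases 0.639×4180×10.5 = 28046 J.
Of that, 0.327×2090×4.22 = 2884.1 J goes to bring the ice to 0 °C, leaving 25162 J.
To melt every bit of ice: 0.327×334000 = 109218 J.
25162 J < 109218 J, so only part of the ice melts and the system sits at 0 °C.
m_melted×334000 = 25162  ⇒  m_melted ≈ 0.07533 kg.

m_melted ≈ 0.0753 kg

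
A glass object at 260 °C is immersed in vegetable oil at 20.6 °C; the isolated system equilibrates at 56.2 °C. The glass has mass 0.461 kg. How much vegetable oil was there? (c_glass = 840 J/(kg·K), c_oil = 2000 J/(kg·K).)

m ≈ 1.11 kg

Heat lost by the glass = heat gained by the oil:
0.461·840·(260 − 56.2) = m·2000·(56.2 − 20.6)
71200 m = 78920  ⇒  m ≈ 1.108 kg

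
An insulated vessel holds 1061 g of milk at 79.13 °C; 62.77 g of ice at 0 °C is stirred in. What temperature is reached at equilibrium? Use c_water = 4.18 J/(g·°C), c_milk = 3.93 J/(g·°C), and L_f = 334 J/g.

T_f ≈ 69.7 °C

Setting the total heat transfer to zero:
fusion: m_ice L_f = 62.77×334 = 20965
  meltwater 0→T: 62.77×4.18×T = 262.38 T
  milk: 4169.7(T − 79.13)
4432.1 T = 329951 − 20965 = 308986
T ≈ 69.72 °C — above 0 °C, consistent with complete melting.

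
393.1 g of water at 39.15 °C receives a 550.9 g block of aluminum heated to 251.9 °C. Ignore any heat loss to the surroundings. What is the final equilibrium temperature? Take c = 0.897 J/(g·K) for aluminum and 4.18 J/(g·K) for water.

T_f ≈ 88.3 °C

Heat gained plus heat lost sum to zero:
550.9×0.897×(T − 251.9) + 393.1×4.18×(T − 39.15) = 0
2137.3 T = 188808
T ≈ 88.34 °C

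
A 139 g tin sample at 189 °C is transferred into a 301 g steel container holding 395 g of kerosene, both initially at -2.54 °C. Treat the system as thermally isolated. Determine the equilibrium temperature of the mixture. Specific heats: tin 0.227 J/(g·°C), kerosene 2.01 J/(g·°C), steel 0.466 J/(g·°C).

T_f ≈ 3.7 °C

Energy conservation, ΣQ = 0:
139·0.227·(T − 189) + 395·2.01·(T − (-2.54)) + 301·0.466·(T − (-2.54)) = 0
31.55(T − 189) + 793.95(T − (-2.54)) + 140.27(T − (-2.54)) = 0
965.77 T = 3590.6
T ≈ 3.72 °C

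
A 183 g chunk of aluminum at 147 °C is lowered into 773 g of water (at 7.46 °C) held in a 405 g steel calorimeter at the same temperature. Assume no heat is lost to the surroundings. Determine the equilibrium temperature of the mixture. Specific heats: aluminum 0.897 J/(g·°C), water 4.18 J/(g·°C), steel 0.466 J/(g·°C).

T_f ≈ 13.9 °C

Heat gained plus heat lost sum to zero:
183×0.897×(T − 147) + 773×4.18×(T − 7.46) + 405×0.466×(T − 7.46) = 0
164.15(T − 147) + 3231.1(T − 7.46) + 188.73(T − 7.46) = 0
(164.15 + 3231.1 + 188.73) T = 164.15×147 + 3231.1×7.46 + 188.73×7.46
T = 49642 / 3584 = 13.9 °C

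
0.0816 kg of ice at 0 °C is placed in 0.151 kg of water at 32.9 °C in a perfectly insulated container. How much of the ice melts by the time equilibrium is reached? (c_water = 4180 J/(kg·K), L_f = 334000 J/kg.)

Water can give up m c ΔT = 0.151×4180×32.9 = 20766 J before reaching 0 °C.
To melt every bit of ice: 0.0816×334000 = 27254 J.
Since 20766 < 27254 J, not all the ice melts; equilibrium is at 0 °C.
m_melted×334000 = 20766  ⇒  m_melted ≈ 0.06217 kg.

m_melted ≈ 0.0622 kg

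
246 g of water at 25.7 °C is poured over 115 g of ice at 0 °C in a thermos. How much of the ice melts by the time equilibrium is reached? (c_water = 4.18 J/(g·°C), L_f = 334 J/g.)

m_melted ≈ 79.1 g

Cooling the water to 0 °C releases 246×4.18×25.7 = 26427 J.
Fully melting the ice requires m_ice L_f = 115×334 = 38410 J.
Since 26427 < 38410 J, not all the ice melts; equilibrium is at 0 °C.
m_melted×334 = 26427  ⇒  m_melted ≈ 79.12 g.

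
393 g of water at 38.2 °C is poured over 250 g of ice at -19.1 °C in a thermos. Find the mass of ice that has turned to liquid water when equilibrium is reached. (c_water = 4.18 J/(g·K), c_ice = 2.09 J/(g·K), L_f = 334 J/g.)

Heat available from the water dropping to 0 °C: 393×4.18×38.2 = 62753 J.
Of that, 250×2.09×19.1 = 9979.8 J goes to bring the ice to 0 °C, leaving 52773 J.
Fully melting the ice requires m_ice L_f = 250×334 = 83500 J.
Since 52773 < 83500 J, not all the ice melts; equilibrium is at 0 °C.
m_melted×334 = 52773  ⇒  m_melted ≈ 158 g.

m_melted ≈ 158 g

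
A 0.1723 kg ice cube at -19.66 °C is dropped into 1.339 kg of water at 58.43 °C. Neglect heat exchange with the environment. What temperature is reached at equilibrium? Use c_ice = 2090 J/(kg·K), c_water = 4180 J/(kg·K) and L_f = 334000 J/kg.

Sum of m c ΔT and latent-heat terms is zero:
warm ice to 0 °C: 0.1723×2090×(0 − (-19.66)) = 7079.7
  melt ice: 0.1723×334000 = 57548
  meltwater 0→T: 0.1723×4180×T = 720.21 T
  water cools: 1.339×4180×(T − 58.43) = 5597(T − 58.43)
6317.2 T = 327034 − 64628 = 262406
T ≈ 41.54 °C. Since T > 0 °C, the all-ice-melts assumption holds.

T_f ≈ 41.5 °C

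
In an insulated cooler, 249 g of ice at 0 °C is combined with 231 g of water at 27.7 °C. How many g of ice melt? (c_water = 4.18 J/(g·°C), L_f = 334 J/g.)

Cooling the water to 0 °C releases 231×4.18×27.7 = 26747 J.
Melting all 249 g of ice would need 249×334 = 83166 J.
That's not enough to melt it all — equilibrium is at 0 °C with ice remaining.
Mass melted = 26747/334 ≈ 80.08 g.

m_melted ≈ 80.1 g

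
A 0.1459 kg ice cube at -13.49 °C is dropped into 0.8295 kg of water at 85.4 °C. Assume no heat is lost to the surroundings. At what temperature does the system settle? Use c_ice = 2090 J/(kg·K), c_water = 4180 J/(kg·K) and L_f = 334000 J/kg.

T_f ≈ 59.7 °C

Taking heat into each body as positive, Σ m c ΔT = 0:
warm ice to 0 °C: 0.1459×2090×(0 − (-13.49)) = 4113.5; latent heat to melt: 0.1459×334000 = 48731; meltwater 0→T: 0.1459×4180×T = 609.86 T; water cools: 0.8295×4180×(T − 85.4) = 3467.3(T − 85.4)
4077.2 T = 296108 − 52844 = 243264
T ≈ 59.66 °C (positive, so assuming full melt was valid).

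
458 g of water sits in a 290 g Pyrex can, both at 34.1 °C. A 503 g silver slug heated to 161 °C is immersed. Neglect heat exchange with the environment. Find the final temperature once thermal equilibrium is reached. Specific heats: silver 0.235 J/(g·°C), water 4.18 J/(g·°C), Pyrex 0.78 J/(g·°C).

T_f ≈ 40.7 °C

Let T be the final temperature. ΣQ_i = 0:
503*0.235*(T − 161) + 458*4.18*(T − 34.1) + 290*0.78*(T − 34.1) = 0
118.2(T − 161) + 1914.4(T − 34.1) + 226.2(T − 34.1) = 0
2258.8 T = 92027
T = 92027 / 2258.8 = 40.7 °C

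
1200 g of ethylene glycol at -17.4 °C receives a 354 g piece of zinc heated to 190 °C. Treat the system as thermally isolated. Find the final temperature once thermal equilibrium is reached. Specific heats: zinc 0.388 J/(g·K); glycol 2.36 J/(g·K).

Heat lost by the zinc equals heat gained by the glycol:
354×0.388×(190 − T) = 1200×2.36×(T − (-17.4))
137.35(190 − T) = 2832(T − (-17.4))
2969.4 T = -23180  ⇒  T ≈ -7.81 °C

T_f ≈ -7.8 °C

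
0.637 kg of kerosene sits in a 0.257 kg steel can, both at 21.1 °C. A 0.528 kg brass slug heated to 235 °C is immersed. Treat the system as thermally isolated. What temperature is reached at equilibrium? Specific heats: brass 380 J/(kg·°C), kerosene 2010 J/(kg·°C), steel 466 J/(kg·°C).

T_f ≈ 47.9 °C

Taking heat into each body as positive, Σ m c ΔT = 0:
0.528×380×(T − 235) + 0.637×2010×(T − 21.1) + 0.257×466×(T − 21.1) = 0
200.64(T − 235) + 1280.4(T − 21.1) + 119.76(T − 21.1) = 0
(200.64 + 1280.4 + 119.76) T = 200.64×235 + 1280.4×21.1 + 119.76×21.1
T = 76693/1600.8 ≈ 47.91 °C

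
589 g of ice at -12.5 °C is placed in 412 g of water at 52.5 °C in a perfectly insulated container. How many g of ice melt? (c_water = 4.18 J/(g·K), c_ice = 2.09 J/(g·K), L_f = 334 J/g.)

m_melted ≈ 225 g

Heat available from the water dropping to 0 °C: 412·4.18·52.5 = 90413 J.
Warming the ice to 0 °C takes 589·2.09·12.5 = 15388 J, leaving 75026 J for melting.
To melt every bit of ice: 589·334 = 196726 J.
That's not enough to melt it all — equilibrium is at 0 °C with ice remaining.
m_melt = 75026 / L_f = 224.6 g.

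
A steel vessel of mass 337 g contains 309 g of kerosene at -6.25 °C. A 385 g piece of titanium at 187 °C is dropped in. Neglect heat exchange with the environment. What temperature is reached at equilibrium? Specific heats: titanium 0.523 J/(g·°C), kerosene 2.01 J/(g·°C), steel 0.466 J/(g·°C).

T_f ≈ 33.5 °C

Energy conservation, ΣQ = 0:
385*0.523*(T − 187) + 309*2.01*(T − (-6.25)) + 337*0.466*(T − (-6.25)) = 0
201.36(T − 187) + 621.09(T − (-6.25)) + 157.04(T − (-6.25)) = 0
979.49 T = 32790
T = 32790 / 979.49 = 33.5 °C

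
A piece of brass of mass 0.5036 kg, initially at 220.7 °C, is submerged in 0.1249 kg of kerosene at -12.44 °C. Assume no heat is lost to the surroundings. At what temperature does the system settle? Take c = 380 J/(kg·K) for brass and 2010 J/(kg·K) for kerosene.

T_f ≈ 88.4 °C

Taking heat into each body as positive, Σ m c ΔT = 0:
0.5036×380×(T − 220.7) + 0.1249×2010×(T − (-12.44)) = 0
191.37(T − 220.7) + 251.05(T − (-12.44)) = 0
442.42 T = 39112
T = 39112/442.42 ≈ 88.40 °C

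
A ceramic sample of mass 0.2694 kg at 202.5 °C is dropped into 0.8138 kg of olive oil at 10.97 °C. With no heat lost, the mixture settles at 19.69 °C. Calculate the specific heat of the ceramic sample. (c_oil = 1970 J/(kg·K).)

Let T be the final temperature. ΣQ_i = 0:
0.2694·c·(19.69 − 202.5) + 0.8138·1970·(19.69 − 10.97) = 0
-49.25 c = -13980
c = -13980/-49.25 ≈ 283.9 J/(kg·K)

c ≈ 284 J/(kg·K)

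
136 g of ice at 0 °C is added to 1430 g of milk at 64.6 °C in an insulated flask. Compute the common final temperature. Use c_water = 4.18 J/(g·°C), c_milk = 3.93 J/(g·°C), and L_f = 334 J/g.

Let T be the final temperature. ΣQ_i = 0:
melt ice: 136·334 = 45424
  warm the meltwater: 568.48 T
  milk: 5619.9(T − 64.6)
6188.4 T = 363046 − 45424 = 317622
T ≈ 51.33 °C — above 0 °C, consistent with complete melting.

T_f ≈ 51.3 °C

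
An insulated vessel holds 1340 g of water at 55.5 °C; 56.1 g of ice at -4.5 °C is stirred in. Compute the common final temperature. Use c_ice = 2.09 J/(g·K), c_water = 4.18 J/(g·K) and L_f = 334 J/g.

T_f ≈ 50.0 °C

Taking heat into each body as positive, Σ m c ΔT = 0:
ice -4.5→0 °C: 56.1×2.09×4.5 = 527.62
  latent heat to melt: 56.1×334 = 18737
  warm the meltwater: 234.5 T
  water cools: 1340×4.18×(T − 55.5) = 5601.2(T − 55.5)
5835.7 T = 310867 − 19265 = 291602
T ≈ 49.97 °C (positive, so assuming full melt was valid).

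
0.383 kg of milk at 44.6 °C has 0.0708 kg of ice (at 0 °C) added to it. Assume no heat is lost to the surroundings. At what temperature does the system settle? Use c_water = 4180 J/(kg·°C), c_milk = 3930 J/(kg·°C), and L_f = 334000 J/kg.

T_f ≈ 24.1 °C

Let T be the final temperature. ΣQ_i = 0:
latent heat to melt: 0.0708·334000 = 23647; warm the meltwater: 295.94 T; milk cools: 0.383·3930·(T − 44.6) = 1505.2(T − 44.6)
1801.1 T = 67131 − 23647 = 43484
T ≈ 24.14 °C (positive, so assuming full melt was valid).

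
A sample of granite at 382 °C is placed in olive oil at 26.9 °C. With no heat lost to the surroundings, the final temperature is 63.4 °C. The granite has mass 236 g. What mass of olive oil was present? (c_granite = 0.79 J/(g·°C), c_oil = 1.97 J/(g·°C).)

Taking heat into each body as positive, Σ m c ΔT = 0:
236·0.79·(63.4 − 382) + m·1.97·(63.4 − 26.9) = 0
71.91 m = 59400
m = 59400/71.91 ≈ 826.1 g

m ≈ 826 g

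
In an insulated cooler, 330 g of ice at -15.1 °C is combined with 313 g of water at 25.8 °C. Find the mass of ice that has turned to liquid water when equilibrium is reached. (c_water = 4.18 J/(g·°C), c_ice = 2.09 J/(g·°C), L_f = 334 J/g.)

Water can give up m c ΔT = 313×4.18×25.8 = 33755 J before reaching 0 °C.
Of that, 330×2.09×15.1 = 10414 J goes to bring the ice to 0 °C, leaving 23341 J.
Fully melting the ice requires m_ice L_f = 330×334 = 110220 J.
23341 J < 110220 J, so only part of the ice melts and the system sits at 0 °C.
m_melted×334 = 23341  ⇒  m_melted ≈ 69.88 g.

m_melted ≈ 69.9 g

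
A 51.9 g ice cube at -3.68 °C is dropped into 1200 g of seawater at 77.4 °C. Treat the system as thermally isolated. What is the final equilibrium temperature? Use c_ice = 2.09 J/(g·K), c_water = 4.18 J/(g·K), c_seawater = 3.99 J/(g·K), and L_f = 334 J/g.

T_f ≈ 70.5 °C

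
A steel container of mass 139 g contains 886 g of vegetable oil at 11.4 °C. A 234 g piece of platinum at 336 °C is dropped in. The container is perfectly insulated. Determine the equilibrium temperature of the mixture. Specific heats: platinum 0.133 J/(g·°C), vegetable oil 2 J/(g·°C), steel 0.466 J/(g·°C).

T_f ≈ 16.8 °C

Heat gained plus heat lost sum to zero:
234·0.133·(T − 336) + 886·2·(T − 11.4) + 139·0.466·(T − 11.4) = 0
31.12(T − 336) + 1772(T − 11.4) + 64.77(T − 11.4) = 0
(31.12 + 1772 + 64.77) T = 31.12·336 + 1772·11.4 + 64.77·11.4
T ≈ 16.81 °C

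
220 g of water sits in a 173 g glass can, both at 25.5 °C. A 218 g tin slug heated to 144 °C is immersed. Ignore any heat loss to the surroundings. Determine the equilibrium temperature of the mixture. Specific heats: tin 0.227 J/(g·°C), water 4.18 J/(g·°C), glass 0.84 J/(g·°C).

Let T be the final temperature. ΣQ_i = 0:
218×0.227×(T − 144) + 220×4.18×(T − 25.5) + 173×0.84×(T − 25.5) = 0
49.49(T − 144) + 919.6(T − 25.5) + 145.32(T − 25.5) = 0
(49.49 + 919.6 + 145.32) T = 49.49×144 + 919.6×25.5 + 145.32×25.5
T ≈ 30.76 °C

T_f ≈ 30.8 °C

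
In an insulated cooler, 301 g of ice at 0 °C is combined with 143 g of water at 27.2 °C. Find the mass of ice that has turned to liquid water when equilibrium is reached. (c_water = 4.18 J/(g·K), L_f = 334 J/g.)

m_melted ≈ 48.7 g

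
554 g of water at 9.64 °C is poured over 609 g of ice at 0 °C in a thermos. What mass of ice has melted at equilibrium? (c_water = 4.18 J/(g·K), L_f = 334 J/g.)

Heat available from the water dropping to 0 °C: 554×4.18×9.64 = 22324 J.
Fully melting the ice requires m_ice L_f = 609×334 = 203406 J.
That's not enough to melt it all — equilibrium is at 0 °C with ice remaining.
m_melted×334 = 22324  ⇒  m_melted ≈ 66.84 g.

m_melted ≈ 66.8 g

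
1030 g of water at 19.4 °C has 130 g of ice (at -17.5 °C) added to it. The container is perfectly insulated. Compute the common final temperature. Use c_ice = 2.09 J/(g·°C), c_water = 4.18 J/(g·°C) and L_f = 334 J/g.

T_f ≈ 7.3 °C

Setting the total heat transfer to zero:
ice -17.5→0 °C: 130×2.09×17.5 = 4754.8
  melt ice: 130×334 = 43420
  meltwater 0→T: 130×4.18×T = 543.4 T
  water cools: 1030×4.18×(T − 19.4) = 4305.4(T − 19.4)
4848.8 T = 83525 − 48175 = 35350
T ≈ 7.29 °C. Since T > 0 °C, the all-ice-melts assumption holds.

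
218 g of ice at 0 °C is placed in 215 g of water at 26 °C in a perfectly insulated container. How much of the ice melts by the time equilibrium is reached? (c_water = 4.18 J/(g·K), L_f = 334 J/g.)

m_melted ≈ 70 g

Heat available from the water dropping to 0 °C: 215·4.18·26 = 23366 J.
Fully melting the ice requires m_ice L_f = 218·334 = 72812 J.
Since 23366 < 72812 J, not all the ice melts; equilibrium is at 0 °C.
Mass melted = 23366/334 ≈ 69.96 g.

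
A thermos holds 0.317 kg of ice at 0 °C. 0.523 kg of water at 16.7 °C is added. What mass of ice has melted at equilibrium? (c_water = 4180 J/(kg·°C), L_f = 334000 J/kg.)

Cooling the water to 0 °C releases 0.523·4180·16.7 = 36509 J.
To melt every bit of ice: 0.317·334000 = 105878 J.
That's not enough to melt it all — equilibrium is at 0 °C with ice remaining.
m_melted·334000 = 36509  ⇒  m_melted ≈ 0.1093 kg.

m_melted ≈ 0.109 kg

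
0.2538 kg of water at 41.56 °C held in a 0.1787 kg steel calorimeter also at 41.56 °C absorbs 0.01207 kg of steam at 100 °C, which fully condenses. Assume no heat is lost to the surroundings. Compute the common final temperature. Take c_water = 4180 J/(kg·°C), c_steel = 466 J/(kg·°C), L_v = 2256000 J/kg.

Conservation of energy gives ΣQ = 0:
condense steam: −0.01207×2256000 = −27230; condensed water 100 °C→T: 50.45(T − 100); water warms: 0.2538×4180×(T − 41.56) = 1060.9(T − 41.56); steel cup: 0.1787×466×(T − 41.56) = 83.27(T − 41.56)
1194.6 T = 27230 + 5045.3 + 47551 = 79826
T ≈ 66.82 °C, under the boiling point, so the assumption holds.

T_f ≈ 66.8 °C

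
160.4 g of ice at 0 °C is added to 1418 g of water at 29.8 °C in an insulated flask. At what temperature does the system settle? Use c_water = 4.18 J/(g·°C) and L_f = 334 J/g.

T_f ≈ 18.7 °C

Sum of m c ΔT and latent-heat terms is zero:
melt ice: 160.4×334 = 53574; meltwater 0→T: 160.4×4.18×T = 670.47 T; water: 5927.2(T − 29.8)
6597.7 T = 176632 − 53574 = 123058
T ≈ 18.65 °C — above 0 °C, consistent with complete melting.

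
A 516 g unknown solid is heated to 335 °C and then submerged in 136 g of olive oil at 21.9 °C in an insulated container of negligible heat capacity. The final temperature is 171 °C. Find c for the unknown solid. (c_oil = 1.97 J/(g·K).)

Taking heat into each body as positive, Σ m c ΔT = 0:
516×c×(171 − 335) + 136×1.97×(171 − 21.9) = 0
-84624 c = -39947
c = -39947/-84624 ≈ 0.4721 J/(g·K)

c ≈ 0.472 J/(g·K)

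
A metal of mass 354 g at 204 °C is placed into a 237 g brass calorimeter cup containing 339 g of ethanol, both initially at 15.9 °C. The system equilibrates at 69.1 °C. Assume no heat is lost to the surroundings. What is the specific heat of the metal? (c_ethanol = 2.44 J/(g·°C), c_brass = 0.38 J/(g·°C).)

Heat gained plus heat lost sum to zero:
354×c×(69.1 − 204) + 339×2.44×(69.1 − 15.9) + 237×0.38×(69.1 − 15.9) = 0
-47755 c = -48796
c = -48796/-47755 ≈ 1.022 J/(g·°C)

c ≈ 1.02 J/(g·°C)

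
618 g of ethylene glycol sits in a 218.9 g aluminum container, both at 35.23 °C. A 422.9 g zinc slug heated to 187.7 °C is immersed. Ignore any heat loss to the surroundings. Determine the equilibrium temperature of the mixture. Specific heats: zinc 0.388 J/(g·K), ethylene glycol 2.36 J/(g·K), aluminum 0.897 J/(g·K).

T_f ≈ 49.0 °C

Let T be the final temperature. ΣQ_i = 0:
422.9·0.388·(T − 187.7) + 618·2.36·(T − 35.23) + 218.9·0.897·(T − 35.23) = 0
164.09(T − 187.7) + 1458.5(T − 35.23) + 196.35(T − 35.23) = 0
1818.9 T = 89099
T ≈ 48.98 °C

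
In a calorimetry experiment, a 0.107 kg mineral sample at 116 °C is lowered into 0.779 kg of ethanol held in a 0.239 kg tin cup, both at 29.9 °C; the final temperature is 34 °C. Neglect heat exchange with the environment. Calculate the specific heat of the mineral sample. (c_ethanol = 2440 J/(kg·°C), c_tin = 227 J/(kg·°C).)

c ≈ 914 J/(kg·°C)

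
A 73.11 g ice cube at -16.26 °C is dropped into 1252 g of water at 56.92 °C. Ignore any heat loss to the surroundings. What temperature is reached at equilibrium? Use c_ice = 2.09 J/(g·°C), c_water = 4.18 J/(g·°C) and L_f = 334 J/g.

T_f ≈ 48.9 °C

Let T be the final temperature. ΣQ_i = 0:
ice -16.26→0 °C: 73.11·2.09·16.26 = 2484.5; fusion: m_ice L_f = 73.11·334 = 24419; meltwater 0→T: 73.11·4.18·T = 305.6 T; water: 5233.4(T − 56.92)
5539 T = 297883 − 26903 = 270980
T ≈ 48.92 °C (positive, so assuming full melt was valid).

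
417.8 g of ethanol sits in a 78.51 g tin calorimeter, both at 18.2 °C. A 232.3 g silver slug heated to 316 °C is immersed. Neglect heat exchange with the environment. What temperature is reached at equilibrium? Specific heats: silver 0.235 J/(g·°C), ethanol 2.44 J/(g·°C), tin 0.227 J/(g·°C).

Net heat exchanged in the isolated system is zero:
232.3×0.235×(T − 316) + 417.8×2.44×(T − 18.2) + 78.51×0.227×(T − 18.2) = 0
54.59(T − 316) + 1019.4(T − 18.2) + 17.82(T − 18.2) = 0
(54.59 + 1019.4 + 17.82) T = 54.59×316 + 1019.4×18.2 + 17.82×18.2
T ≈ 33.09 °C

T_f ≈ 33.1 °C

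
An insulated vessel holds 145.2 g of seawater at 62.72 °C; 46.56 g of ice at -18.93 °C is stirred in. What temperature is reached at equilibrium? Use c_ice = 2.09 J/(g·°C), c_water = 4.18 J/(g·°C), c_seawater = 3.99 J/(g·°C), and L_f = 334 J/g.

Sum of m c ΔT and latent-heat terms is zero:
ice -18.93→0 °C: 46.56×2.09×18.93 = 1842.1; latent heat to melt: 46.56×334 = 15551; meltwater 0→T: 46.56×4.18×T = 194.62 T; seawater cools: 145.2×3.99×(T − 62.72) = 579.35(T − 62.72)
773.97 T = 36337 − 17393 = 18944
T ≈ 24.48 °C (positive, so assuming full melt was valid).

T_f ≈ 24.5 °C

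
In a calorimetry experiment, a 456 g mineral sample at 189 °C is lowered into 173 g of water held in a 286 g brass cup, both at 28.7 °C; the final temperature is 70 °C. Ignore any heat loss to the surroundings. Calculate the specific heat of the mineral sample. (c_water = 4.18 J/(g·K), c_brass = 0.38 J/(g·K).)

Let T be the final temperature. ΣQ_i = 0:
456·c·(70 − 189) + 173·4.18·(70 − 28.7) + 286·0.38·(70 − 28.7) = 0
-54264 c = -34354
c = -34354/-54264 ≈ 0.6331 J/(g·K)

c ≈ 0.633 J/(g·K)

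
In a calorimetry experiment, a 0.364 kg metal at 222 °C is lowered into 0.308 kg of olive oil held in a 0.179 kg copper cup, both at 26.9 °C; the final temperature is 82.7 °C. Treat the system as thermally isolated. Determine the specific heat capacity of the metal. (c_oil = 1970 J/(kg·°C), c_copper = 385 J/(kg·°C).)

c ≈ 744 J/(kg·°C)

Setting the total heat transfer to zero:
0.364·c·(82.7 − 222) + 0.308·1970·(82.7 − 26.9) + 0.179·385·(82.7 − 26.9) = 0
-50.71 c = -37703
c = -37703/-50.71 ≈ 743.6 J/(kg·°C)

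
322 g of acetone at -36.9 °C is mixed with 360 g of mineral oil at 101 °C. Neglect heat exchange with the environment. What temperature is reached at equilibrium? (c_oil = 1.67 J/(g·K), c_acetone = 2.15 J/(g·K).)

T_f ≈ 27.2 °C

T_f is the heat-capacity-weighted average of the initial temperatures:
T_f = (601.2*101 + 692.3*(-36.9)) / (601.2 + 692.3)
    = 35175 / 1293.5 ≈ 27.19 °C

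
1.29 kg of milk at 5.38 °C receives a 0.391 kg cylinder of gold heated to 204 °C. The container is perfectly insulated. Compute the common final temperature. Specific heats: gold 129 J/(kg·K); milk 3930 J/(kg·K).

With ΣQ=0 the equilibrium temperature is the m·c-weighted mean:
T_f = (50.44*204 + 5069.7*5.38) / (50.44 + 5069.7)
    = 37565 / 5120.1 ≈ 7.34 °C

T_f ≈ 7.3 °C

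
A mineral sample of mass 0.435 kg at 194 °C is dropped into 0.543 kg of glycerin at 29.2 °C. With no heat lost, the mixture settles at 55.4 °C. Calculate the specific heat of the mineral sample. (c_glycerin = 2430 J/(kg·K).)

c ≈ 573 J/(kg·K)

m_s c (T_s − T_f) = m_glycerin c_glycerin (T_f − T_0):
0.435·c·(194 − 55.4) = 0.543·2430·(55.4 − 29.2)
60.29 c = 34571  ⇒  c ≈ 573.4 J/(kg·K)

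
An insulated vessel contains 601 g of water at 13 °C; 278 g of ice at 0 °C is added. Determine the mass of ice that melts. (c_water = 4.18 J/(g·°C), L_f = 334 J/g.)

Cooling the water to 0 °C releases 601·4.18·13 = 32658 J.
Melting all 278 g of ice would need 278·334 = 92852 J.
That's not enough to melt it all — equilibrium is at 0 °C with ice remaining.
Mass melted = 32658/334 ≈ 97.78 g.

m_melted ≈ 97.8 g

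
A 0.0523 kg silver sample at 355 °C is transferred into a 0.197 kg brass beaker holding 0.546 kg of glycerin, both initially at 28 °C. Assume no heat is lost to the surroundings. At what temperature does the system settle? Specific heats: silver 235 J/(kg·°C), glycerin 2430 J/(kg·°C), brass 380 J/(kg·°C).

T_f ≈ 30.8 °C

Taking heat into each body as positive, Σ m c ΔT = 0:
0.0523*235*(T − 355) + 0.546*2430*(T − 28) + 0.197*380*(T − 28) = 0
1413.9 T = 43609
T = 43609 / 1413.9 = 30.8 °C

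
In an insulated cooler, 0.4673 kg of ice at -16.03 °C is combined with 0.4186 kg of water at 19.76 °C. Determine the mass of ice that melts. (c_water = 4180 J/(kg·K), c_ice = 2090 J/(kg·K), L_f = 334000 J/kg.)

m_melted ≈ 0.0566 kg

Cooling the water to 0 °C releases 0.4186·4180·19.76 = 34575 J.
Of that, 0.4673·2090·16.03 = 15656 J goes to bring the ice to 0 °C, leaving 18919 J.
Melting all 0.4673 kg of ice would need 0.4673·334000 = 156078 J.
18919 J < 156078 J, so only part of the ice melts and the system sits at 0 °C.
m_melted·334000 = 18919  ⇒  m_melted ≈ 0.05664 kg.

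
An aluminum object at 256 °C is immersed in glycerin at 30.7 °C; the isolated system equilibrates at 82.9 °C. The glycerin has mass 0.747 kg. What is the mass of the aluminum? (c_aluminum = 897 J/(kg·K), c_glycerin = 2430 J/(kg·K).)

m ≈ 0.61 kg

Let T be the final temperature. ΣQ_i = 0:
m×897×(82.9 − 256) + 0.747×2430×(82.9 − 30.7) = 0
-155271 m = -94754
m = -94754/-155271 ≈ 0.6103 kg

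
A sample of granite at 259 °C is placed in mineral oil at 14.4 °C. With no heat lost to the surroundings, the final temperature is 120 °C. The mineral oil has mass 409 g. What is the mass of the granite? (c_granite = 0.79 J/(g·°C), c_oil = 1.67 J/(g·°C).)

|Q_granite| = |Q_oil|:
m·0.79·(259 − 120) = 409·1.67·(120 − 14.4)
109.81 m = 72128  ⇒  m ≈ 656.8 g

m ≈ 657 g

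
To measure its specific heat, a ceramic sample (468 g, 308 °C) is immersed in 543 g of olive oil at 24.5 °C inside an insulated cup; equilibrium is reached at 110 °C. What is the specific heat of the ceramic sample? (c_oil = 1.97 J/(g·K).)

Heat lost by the ceramic sample = heat gained by the oil:
468×c×(308 − 110) = 543×1.97×(110 − 24.5)
92664 c = 91460  ⇒  c ≈ 0.987 J/(g·K)

c ≈ 0.987 J/(g·K)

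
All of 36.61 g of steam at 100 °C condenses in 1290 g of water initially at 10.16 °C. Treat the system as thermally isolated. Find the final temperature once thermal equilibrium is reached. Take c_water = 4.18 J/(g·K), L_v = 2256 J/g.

T_f ≈ 27.5 °C

Let T be the final temperature. ΣQ_i = 0:
latent heat released on condensation: 36.61·2256 = 82592; condensate cools 100→T: 36.61·4.18·(T − 100) = 153.03(T − 100); water warms: 1290·4.18·(T − 10.16) = 5392.2(T − 10.16)
5545.2 T = 82592 + 15303 + 54785 = 152680
T ≈ 27.53 °C, under the boiling point, so the assumption holds.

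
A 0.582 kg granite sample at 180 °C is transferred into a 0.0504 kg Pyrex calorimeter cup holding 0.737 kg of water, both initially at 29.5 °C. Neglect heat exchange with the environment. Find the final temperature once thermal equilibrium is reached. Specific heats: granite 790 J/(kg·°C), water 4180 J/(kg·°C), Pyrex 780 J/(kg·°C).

Conservation of energy gives ΣQ = 0:
0.582×790×(T − 180) + 0.737×4180×(T − 29.5) + 0.0504×780×(T − 29.5) = 0
459.78(T − 180) + 3080.7(T − 29.5) + 39.31(T − 29.5) = 0
3579.8 T = 174800
T = 174800 / 3579.8 = 48.8 °C

T_f ≈ 48.8 °C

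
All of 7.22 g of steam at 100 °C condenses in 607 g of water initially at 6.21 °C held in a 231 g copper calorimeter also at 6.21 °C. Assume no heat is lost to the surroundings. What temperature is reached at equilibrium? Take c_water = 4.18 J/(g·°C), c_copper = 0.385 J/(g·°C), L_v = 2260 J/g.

T_f ≈ 13.4 °C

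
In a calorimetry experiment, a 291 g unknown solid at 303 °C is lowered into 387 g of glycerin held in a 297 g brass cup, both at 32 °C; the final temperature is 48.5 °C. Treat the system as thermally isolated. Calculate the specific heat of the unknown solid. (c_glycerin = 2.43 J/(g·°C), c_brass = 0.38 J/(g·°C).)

c ≈ 0.235 J/(g·°C)

Conservation of energy gives ΣQ = 0:
291×c×(48.5 − 303) + 387×2.43×(48.5 − 32) + 297×0.38×(48.5 − 32) = 0
-74060 c = -17379
c = -17379/-74060 ≈ 0.2347 J/(g·°C)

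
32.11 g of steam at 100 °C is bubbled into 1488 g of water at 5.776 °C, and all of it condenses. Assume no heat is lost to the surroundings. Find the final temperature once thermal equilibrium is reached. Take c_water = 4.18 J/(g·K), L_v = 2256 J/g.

Setting the total heat transfer to zero:
condense steam: −32.11·2256 = −72440; condensed water 100 °C→T: 134.22(T − 100); original water: 6219.8(T − 5.776)
6354.1 T = 72440 + 13422 + 35926 = 121788
T ≈ 19.17 °C, under the boiling point, so the assumption holds.

T_f ≈ 19.2 °C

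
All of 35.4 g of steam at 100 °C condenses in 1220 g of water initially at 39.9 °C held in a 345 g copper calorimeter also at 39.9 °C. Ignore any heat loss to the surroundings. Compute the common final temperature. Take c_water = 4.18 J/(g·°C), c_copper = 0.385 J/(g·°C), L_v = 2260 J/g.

T_f ≈ 56.4 °C

Net heat exchanged in the isolated system is zero:
steam→water at 100 °C releases m L_v = 35.4·2260 = 80004; condensate cools 100→T: 35.4·4.18·(T − 100) = 147.97(T − 100); water warms: 1220·4.18·(T − 39.9) = 5099.6(T − 39.9); copper cup: 345·0.385·(T − 39.9) = 132.83(T − 39.9)
5380.4 T = 80004 + 14797 + 208774 = 303575
T ≈ 56.42 °C — below 100 °C, confirming all the steam condensed.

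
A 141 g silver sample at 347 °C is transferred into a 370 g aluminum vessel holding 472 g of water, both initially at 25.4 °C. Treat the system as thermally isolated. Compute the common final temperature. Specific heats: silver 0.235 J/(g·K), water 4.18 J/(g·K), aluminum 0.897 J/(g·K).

With ΣQ=0 the equilibrium temperature is the m·c-weighted mean:
T_f = (33.13*347 + 1973*25.4 + 331.89*25.4) / (33.13 + 1973 + 331.89)
    = 70041 / 2338 ≈ 29.96 °C

T_f ≈ 30.0 °C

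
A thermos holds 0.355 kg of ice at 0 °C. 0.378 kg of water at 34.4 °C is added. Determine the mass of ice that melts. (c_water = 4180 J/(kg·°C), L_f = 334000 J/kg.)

m_melted ≈ 0.163 kg

Cooling the water to 0 °C releases 0.378·4180·34.4 = 54353 J.
Fully melting the ice requires m_ice L_f = 0.355·334000 = 118570 J.
Since 54353 < 118570 J, not all the ice melts; equilibrium is at 0 °C.
Mass melted = 54353/334000 ≈ 0.1627 kg.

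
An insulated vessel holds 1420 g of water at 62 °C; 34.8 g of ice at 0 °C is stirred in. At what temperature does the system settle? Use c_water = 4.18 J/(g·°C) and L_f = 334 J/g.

Energy conservation, ΣQ = 0:
fusion: m_ice L_f = 34.8·334 = 11623; meltwater 0→T: 34.8·4.18·T = 145.46 T; water cools: 1420·4.18·(T − 62) = 5935.6(T − 62)
6081.1 T = 368007 − 11623 = 356384
T ≈ 58.61 °C (positive, so assuming full melt was valid).

T_f ≈ 58.6 °C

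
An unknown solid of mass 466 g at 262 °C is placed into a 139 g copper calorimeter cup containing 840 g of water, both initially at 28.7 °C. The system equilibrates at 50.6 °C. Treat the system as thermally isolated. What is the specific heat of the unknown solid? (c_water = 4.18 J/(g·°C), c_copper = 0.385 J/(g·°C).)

Conservation of energy gives ΣQ = 0:
466×c×(50.6 − 262) + 840×4.18×(50.6 − 28.7) + 139×0.385×(50.6 − 28.7) = 0
-98512 c = -78067
c = -78067/-98512 ≈ 0.7925 J/(g·°C)

c ≈ 0.792 J/(g·°C)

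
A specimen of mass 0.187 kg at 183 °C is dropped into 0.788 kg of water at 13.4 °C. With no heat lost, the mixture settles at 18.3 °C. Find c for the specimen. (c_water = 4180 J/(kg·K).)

Net heat exchanged in the isolated system is zero:
0.187×c×(18.3 − 183) + 0.788×4180×(18.3 − 13.4) = 0
-30.8 c = -16140
c = -16140/-30.8 ≈ 524 J/(kg·K)

c ≈ 524 J/(kg·K)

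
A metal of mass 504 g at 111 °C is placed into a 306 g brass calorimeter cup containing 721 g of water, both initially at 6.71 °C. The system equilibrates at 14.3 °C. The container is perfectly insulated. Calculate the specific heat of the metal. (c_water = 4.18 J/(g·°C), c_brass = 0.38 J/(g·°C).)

c ≈ 0.487 J/(g·°C)

Energy conservation, ΣQ = 0:
504·c·(14.3 − 111) + 721·4.18·(14.3 − 6.71) + 306·0.38·(14.3 − 6.71) = 0
-48737 c = -23757
c = -23757/-48737 ≈ 0.4875 J/(g·°C)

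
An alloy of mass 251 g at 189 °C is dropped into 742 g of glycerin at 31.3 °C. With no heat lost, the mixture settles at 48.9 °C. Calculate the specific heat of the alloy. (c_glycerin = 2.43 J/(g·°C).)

c ≈ 0.902 J/(g·°C)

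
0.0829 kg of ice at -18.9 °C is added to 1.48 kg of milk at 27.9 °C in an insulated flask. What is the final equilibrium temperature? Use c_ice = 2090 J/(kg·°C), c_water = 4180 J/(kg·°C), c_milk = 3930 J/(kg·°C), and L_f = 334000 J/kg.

Energy balance with sensible and latent terms:
ice -18.9→0 °C: 0.0829×2090×18.9 = 3274.6; melt ice: 0.0829×334000 = 27689; meltwater 0→T: 0.0829×4180×T = 346.52 T; milk cools: 1.48×3930×(T − 27.9) = 5816.4(T − 27.9)
6162.9 T = 162278 − 30963 = 131314
T ≈ 21.31 °C — above 0 °C, consistent with complete melting.

T_f ≈ 21.3 °C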